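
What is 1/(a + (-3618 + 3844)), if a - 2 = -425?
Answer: -1/197 ≈ -0.0050761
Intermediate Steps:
a = -423 (a = 2 - 425 = -423)
1/(a + (-3618 + 3844)) = 1/(-423 + (-3618 + 3844)) = 1/(-423 + 226) = 1/(-197) = -1/197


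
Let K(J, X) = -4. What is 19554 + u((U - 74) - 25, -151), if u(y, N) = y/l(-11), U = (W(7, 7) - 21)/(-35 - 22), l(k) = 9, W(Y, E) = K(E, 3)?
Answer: 10025584/513 ≈ 19543.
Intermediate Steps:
W(Y, E) = -4
U = 25/57 (U = (-4 - 21)/(-35 - 22) = -25/(-57) = -25*(-1/57) = 25/57 ≈ 0.43860)
u(y, N) = y/9
19554 + u((U - 74) - 25, -151) = 19554 + ((25/57 - 74) - 25)/9 = 19554 + (-4193/57 - 25)/9 = 19554 + (1/9)*(-5618/57) = 19554 - 5618/513 = 10025584/513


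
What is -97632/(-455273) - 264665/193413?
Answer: -101611530529/88055716749 ≈ -1.1539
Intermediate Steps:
-97632/(-455273) - 264665/193413 = -97632*(-1/455273) - 264665*1/193413 = 97632/455273 - 264665/193413 = -101611530529/88055716749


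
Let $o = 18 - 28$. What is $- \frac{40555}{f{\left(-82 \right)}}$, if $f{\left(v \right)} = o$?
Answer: $\frac{8111}{2} \approx 4055.5$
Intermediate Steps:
$o = -10$
$f{\left(v \right)} = -10$
$- \frac{40555}{f{\left(-82 \right)}} = - \frac{40555}{-10} = \left(-40555\right) \left(- \frac{1}{10}\right) = \frac{8111}{2}$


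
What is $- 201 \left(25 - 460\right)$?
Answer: $87435$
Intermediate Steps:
$- 201 \left(25 - 460\right) = \left(-201\right) \left(-435\right) = 87435$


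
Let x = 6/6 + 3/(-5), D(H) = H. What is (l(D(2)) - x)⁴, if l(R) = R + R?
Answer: 104976/625 ≈ 167.96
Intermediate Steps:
l(R) = 2*R
x = ⅖ (x = 6*(⅙) + 3*(-⅕) = 1 - ⅗ = ⅖ ≈ 0.40000)
(l(D(2)) - x)⁴ = (2*2 - 1*⅖)⁴ = (4 - ⅖)⁴ = (18/5)⁴ = 104976/625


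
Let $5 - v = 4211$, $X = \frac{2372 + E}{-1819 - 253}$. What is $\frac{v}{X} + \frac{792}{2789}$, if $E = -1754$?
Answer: $\frac{4051025984}{287267} \approx 14102.0$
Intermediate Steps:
$X = - \frac{309}{1036}$ ($X = \frac{2372 - 1754}{-1819 - 253} = \frac{618}{-2072} = 618 \left(- \frac{1}{2072}\right) = - \frac{309}{1036} \approx -0.29826$)
$v = -4206$ ($v = 5 - 4211 = -4206$)
$\frac{v}{X} + \frac{792}{2789} = - \frac{4206}{- \frac{309}{1036}} + \frac{792}{2789} = \left(-4206\right) \left(- \frac{1036}{309}\right) + 792 \cdot \frac{1}{2789} = \frac{1452472}{103} + \frac{792}{2789} = \frac{4051025984}{287267}$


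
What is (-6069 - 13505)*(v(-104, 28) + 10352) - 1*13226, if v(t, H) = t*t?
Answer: -414355658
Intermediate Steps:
v(t, H) = t²
(-6069 - 13505)*(v(-104, 28) + 10352) - 1*13226 = (-6069 - 13505)*((-104)² + 10352) - 1*13226 = -19574*(10816 + 10352) - 13226 = -19574*21168 - 13226 = -414342432 - 13226 = -414355658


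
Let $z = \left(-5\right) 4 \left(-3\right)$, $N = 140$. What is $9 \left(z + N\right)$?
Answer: $1800$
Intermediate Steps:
$z = 60$ ($z = \left(-20\right) \left(-3\right) = 60$)
$9 \left(z + N\right) = 9 \left(60 + 140\right) = 9 \cdot 200 = 1800$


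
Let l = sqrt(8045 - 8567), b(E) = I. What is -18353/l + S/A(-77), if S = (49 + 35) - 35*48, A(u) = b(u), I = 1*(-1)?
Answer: 1596 + 18353*I*sqrt(58)/174 ≈ 1596.0 + 803.29*I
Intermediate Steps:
I = -1
b(E) = -1
A(u) = -1
S = -1596 (S = 84 - 1680 = -1596)
l = 3*I*sqrt(58) (l = sqrt(-522) = 3*I*sqrt(58) ≈ 22.847*I)
-18353/l + S/A(-77) = -18353*(-I*sqrt(58)/174) - 1596/(-1) = -(-18353)*I*sqrt(58)/174 - 1596*(-1) = 18353*I*sqrt(58)/174 + 1596 = 1596 + 18353*I*sqrt(58)/174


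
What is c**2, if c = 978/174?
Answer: 26569/841 ≈ 31.592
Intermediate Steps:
c = 163/29 (c = 978*(1/174) = 163/29 ≈ 5.6207)
c**2 = (163/29)**2 = 26569/841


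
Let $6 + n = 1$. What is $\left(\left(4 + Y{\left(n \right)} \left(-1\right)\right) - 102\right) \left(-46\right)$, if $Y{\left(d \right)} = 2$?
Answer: $4600$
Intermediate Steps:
$n = -5$ ($n = -6 + 1 = -5$)
$\left(\left(4 + Y{\left(n \right)} \left(-1\right)\right) - 102\right) \left(-46\right) = \left(\left(4 + 2 \left(-1\right)\right) - 102\right) \left(-46\right) = \left(\left(4 - 2\right) - 102\right) \left(-46\right) = \left(2 - 102\right) \left(-46\right) = \left(-100\right) \left(-46\right) = 4600$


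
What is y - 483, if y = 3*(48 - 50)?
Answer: -489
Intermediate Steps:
y = -6 (y = 3*(-2) = -6)
y - 483 = -6 - 483 = -489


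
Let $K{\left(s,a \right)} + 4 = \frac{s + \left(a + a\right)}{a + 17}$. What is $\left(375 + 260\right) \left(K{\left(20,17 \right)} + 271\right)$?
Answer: $\frac{2899410}{17} \approx 1.7055 \cdot 10^{5}$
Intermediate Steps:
$K{\left(s,a \right)} = -4 + \frac{s + 2 a}{17 + a}$ ($K{\left(s,a \right)} = -4 + \frac{s + \left(a + a\right)}{a + 17} = -4 + \frac{s + 2 a}{17 + a}$)
$\left(375 + 260\right) \left(K{\left(20,17 \right)} + 271\right) = \left(375 + 260\right) \left(\frac{-68 + 20 - 34}{17 + 17} + 271\right) = 635 \left(\frac{-68 + 20 - 34}{34} + 271\right) = 635 \left(\frac{1}{34} \left(-82\right) + 271\right) = 635 \left(- \frac{41}{17} + 271\right) = 635 \cdot \frac{4566}{17} = \frac{2899410}{17}$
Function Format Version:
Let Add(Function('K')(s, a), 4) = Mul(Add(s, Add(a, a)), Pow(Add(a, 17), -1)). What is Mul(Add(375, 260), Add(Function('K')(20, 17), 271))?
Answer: Rational(2899410, 17) ≈ 1.7055e+5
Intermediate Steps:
Function('K')(s, a) = Add(-4, Mul(Pow(Add(17, a), -1), Add(s, Mul(2, a)))) (Function('K')(s, a) = Add(-4, Mul(Add(s, Add(a, a)), Pow(Add(a, 17), -1))) = Add(-4, Mul(Add(s, Mul(2, a)), Pow(Add(17, a), -1))) = Add(-4, Mul(Pow(Add(17, a), -1), Add(s, Mul(2, a)))))
Mul(Add(375, 260), Add(Function('K')(20, 17), 271)) = Mul(Add(375, 260), Add(Mul(Pow(Add(17, 17), -1), Add(-68, 20, Mul(-2, 17))), 271)) = Mul(635, Add(Mul(Pow(34, -1), Add(-68, 20, -34)), 271)) = Mul(635, Add(Mul(Rational(1, 34), -82), 271)) = Mul(635, Add(Rational(-41, 17), 271)) = Mul(635, Rational(4566, 17)) = Rational(2899410, 17)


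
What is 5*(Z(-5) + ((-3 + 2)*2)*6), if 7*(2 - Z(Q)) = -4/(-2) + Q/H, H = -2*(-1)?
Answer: -695/14 ≈ -49.643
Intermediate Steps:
H = 2
Z(Q) = 12/7 - Q/14 (Z(Q) = 2 - (-4/(-2) + Q/2)/7 = 2 - (-4*(-½) + Q*(½))/7 = 2 - (2 + Q/2)/7 = 2 + (-2/7 - Q/14) = 12/7 - Q/14)
5*(Z(-5) + ((-3 + 2)*2)*6) = 5*((12/7 - 1/14*(-5)) + ((-3 + 2)*2)*6) = 5*((12/7 + 5/14) - 1*2*6) = 5*(29/14 - 2*6) = 5*(29/14 - 12) = 5*(-139/14) = -695/14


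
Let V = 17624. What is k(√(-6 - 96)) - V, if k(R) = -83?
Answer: -17707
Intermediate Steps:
k(√(-6 - 96)) - V = -83 - 1*17624 = -83 - 17624 = -17707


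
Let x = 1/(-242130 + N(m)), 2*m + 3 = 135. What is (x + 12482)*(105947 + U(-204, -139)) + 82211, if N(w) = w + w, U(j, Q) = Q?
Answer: 159812776876429/120999 ≈ 1.3208e+9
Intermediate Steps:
m = 66 (m = -3/2 + (½)*135 = -3/2 + 135/2 = 66)
N(w) = 2*w
x = -1/241998 (x = 1/(-242130 + 2*66) = 1/(-242130 + 132) = 1/(-241998) = -1/241998 ≈ -4.1323e-6)
(x + 12482)*(105947 + U(-204, -139)) + 82211 = (-1/241998 + 12482)*(105947 - 139) + 82211 = (3020619035/241998)*105808 + 82211 = 159802829427640/120999 + 82211 = 159812776876429/120999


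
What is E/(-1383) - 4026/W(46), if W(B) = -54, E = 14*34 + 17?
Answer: 307852/4149 ≈ 74.199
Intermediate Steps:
E = 493 (E = 476 + 17 = 493)
E/(-1383) - 4026/W(46) = 493/(-1383) - 4026/(-54) = 493*(-1/1383) - 4026*(-1/54) = -493/1383 + 671/9 = 307852/4149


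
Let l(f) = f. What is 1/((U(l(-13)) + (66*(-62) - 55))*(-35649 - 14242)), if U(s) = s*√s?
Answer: 319/66008886242 - I*√13/66008886242 ≈ 4.8327e-9 - 5.4622e-11*I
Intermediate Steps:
U(s) = s^(3/2)
1/((U(l(-13)) + (66*(-62) - 55))*(-35649 - 14242)) = 1/(((-13)^(3/2) + (66*(-62) - 55))*(-35649 - 14242)) = 1/((-13*I*√13 + (-4092 - 55))*(-49891)) = 1/((-13*I*√13 - 4147)*(-49891)) = 1/((-4147 - 13*I*√13)*(-49891)) = 1/(206897977 + 648583*I*√13)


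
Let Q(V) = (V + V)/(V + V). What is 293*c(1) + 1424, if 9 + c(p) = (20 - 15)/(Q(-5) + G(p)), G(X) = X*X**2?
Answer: -961/2 ≈ -480.50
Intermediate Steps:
G(X) = X**3
Q(V) = 1 (Q(V) = (2*V)/((2*V)) = (2*V)*(1/(2*V)) = 1)
c(p) = -9 + 5/(1 + p**3) (c(p) = -9 + (20 - 15)/(1 + p**3) = -9 + 5/(1 + p**3))
293*c(1) + 1424 = 293*((-4 - 9*1**3)/(1 + 1**3)) + 1424 = 293*((-4 - 9*1)/(1 + 1)) + 1424 = 293*((-4 - 9)/2) + 1424 = 293*((1/2)*(-13)) + 1424 = 293*(-13/2) + 1424 = -3809/2 + 1424 = -961/2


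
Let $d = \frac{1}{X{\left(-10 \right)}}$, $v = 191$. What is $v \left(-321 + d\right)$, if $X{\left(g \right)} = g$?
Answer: $- \frac{613301}{10} \approx -61330.0$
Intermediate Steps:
$d = - \frac{1}{10}$ ($d = \frac{1}{-10} = - \frac{1}{10} \approx -0.1$)
$v \left(-321 + d\right) = 191 \left(-321 - \frac{1}{10}\right) = 191 \left(- \frac{3211}{10}\right) = - \frac{613301}{10}$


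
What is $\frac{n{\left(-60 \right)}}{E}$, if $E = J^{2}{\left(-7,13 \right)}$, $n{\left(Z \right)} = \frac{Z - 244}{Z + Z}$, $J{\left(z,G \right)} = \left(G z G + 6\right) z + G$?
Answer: $\frac{19}{510716280} \approx 3.7203 \cdot 10^{-8}$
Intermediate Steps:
$J{\left(z,G \right)} = G + z \left(6 + z G^{2}\right)$ ($J{\left(z,G \right)} = \left(z G^{2} + 6\right) z + G = \left(6 + z G^{2}\right) z + G = z \left(6 + z G^{2}\right) + G = G + z \left(6 + z G^{2}\right)$)
$n{\left(Z \right)} = \frac{-244 + Z}{2 Z}$
$E = 68095504$ ($E = \left(13 + 6 \left(-7\right) + 13^{2} \left(-7\right)^{2}\right)^{2} = \left(13 - 42 + 169 \cdot 49\right)^{2} = \left(13 - 42 + 8281\right)^{2} = 8252^{2} = 68095504$)
$\frac{n{\left(-60 \right)}}{E} = \frac{\frac{1}{2} \frac{1}{-60} \left(-244 - 60\right)}{68095504} = \frac{1}{2} \left(- \frac{1}{60}\right) \left(-304\right) \frac{1}{68095504} = \frac{38}{15} \cdot \frac{1}{68095504} = \frac{19}{510716280}$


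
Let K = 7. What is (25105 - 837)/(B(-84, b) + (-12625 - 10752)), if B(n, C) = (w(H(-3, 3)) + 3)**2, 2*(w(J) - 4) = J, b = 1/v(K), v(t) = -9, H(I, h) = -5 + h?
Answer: -24268/23341 ≈ -1.0397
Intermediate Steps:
b = -1/9 (b = 1/(-9) = -1/9 ≈ -0.11111)
w(J) = 4 + J/2
B(n, C) = 36 (B(n, C) = ((4 + (-5 + 3)/2) + 3)**2 = ((4 + (1/2)*(-2)) + 3)**2 = ((4 - 1) + 3)**2 = (3 + 3)**2 = 6**2 = 36)
(25105 - 837)/(B(-84, b) + (-12625 - 10752)) = (25105 - 837)/(36 + (-12625 - 10752)) = 24268/(36 - 23377) = 24268/(-23341) = 24268*(-1/23341) = -24268/23341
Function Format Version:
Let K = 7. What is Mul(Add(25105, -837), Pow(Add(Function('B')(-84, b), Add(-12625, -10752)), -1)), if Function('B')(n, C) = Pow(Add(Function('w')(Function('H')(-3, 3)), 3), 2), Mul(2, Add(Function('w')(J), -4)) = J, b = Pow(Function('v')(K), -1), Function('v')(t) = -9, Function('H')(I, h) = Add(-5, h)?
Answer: Rational(-24268, 23341) ≈ -1.0397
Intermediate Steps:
b = Rational(-1, 9) (b = Pow(-9, -1) = Rational(-1, 9) ≈ -0.11111)
Function('w')(J) = Add(4, Mul(Rational(1, 2), J))
Function('B')(n, C) = 36 (Function('B')(n, C) = Pow(Add(Add(4, Mul(Rational(1, 2), Add(-5, 3))), 3), 2) = Pow(Add(Add(4, Mul(Rational(1, 2), -2)), 3), 2) = Pow(Add(Add(4, -1), 3), 2) = Pow(Add(3, 3), 2) = Pow(6, 2) = 36)
Mul(Add(25105, -837), Pow(Add(Function('B')(-84, b), Add(-12625, -10752)), -1)) = Mul(Add(25105, -837), Pow(Add(36, Add(-12625, -10752)), -1)) = Mul(24268, Pow(Add(36, -23377), -1)) = Mul(24268, Pow(-23341, -1)) = Mul(24268, Rational(-1, 23341)) = Rational(-24268, 23341)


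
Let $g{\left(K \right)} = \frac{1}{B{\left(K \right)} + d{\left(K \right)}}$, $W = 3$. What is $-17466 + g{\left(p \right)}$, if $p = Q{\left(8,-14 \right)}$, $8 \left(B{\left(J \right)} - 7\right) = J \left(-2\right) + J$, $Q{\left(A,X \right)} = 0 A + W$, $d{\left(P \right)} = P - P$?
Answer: $- \frac{925690}{53} \approx -17466.0$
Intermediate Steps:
$d{\left(P \right)} = 0$
$Q{\left(A,X \right)} = 3$ ($Q{\left(A,X \right)} = 0 A + 3 = 0 + 3 = 3$)
$B{\left(J \right)} = 7 - \frac{J}{8}$ ($B{\left(J \right)} = 7 + \frac{J \left(-2\right) + J}{8} = 7 + \frac{- 2 J + J}{8} = 7 + \frac{\left(-1\right) J}{8} = 7 - \frac{J}{8}$)
$p = 3$
$g{\left(K \right)} = \frac{1}{7 - \frac{K}{8}}$ ($g{\left(K \right)} = \frac{1}{\left(7 - \frac{K}{8}\right) + 0} = \frac{1}{7 - \frac{K}{8}}$)
$-17466 + g{\left(p \right)} = -17466 - \frac{8}{-56 + 3} = -17466 - \frac{8}{-53} = -17466 - - \frac{8}{53} = -17466 + \frac{8}{53} = - \frac{925690}{53}$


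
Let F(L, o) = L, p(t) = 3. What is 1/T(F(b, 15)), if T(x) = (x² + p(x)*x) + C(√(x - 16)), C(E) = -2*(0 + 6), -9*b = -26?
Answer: 81/406 ≈ 0.19951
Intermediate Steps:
b = 26/9 (b = -⅑*(-26) = 26/9 ≈ 2.8889)
C(E) = -12 (C(E) = -2*6 = -12)
T(x) = -12 + x² + 3*x (T(x) = (x² + 3*x) - 12 = -12 + x² + 3*x)
1/T(F(b, 15)) = 1/(-12 + (26/9)² + 3*(26/9)) = 1/(-12 + 676/81 + 26/3) = 1/(406/81) = 81/406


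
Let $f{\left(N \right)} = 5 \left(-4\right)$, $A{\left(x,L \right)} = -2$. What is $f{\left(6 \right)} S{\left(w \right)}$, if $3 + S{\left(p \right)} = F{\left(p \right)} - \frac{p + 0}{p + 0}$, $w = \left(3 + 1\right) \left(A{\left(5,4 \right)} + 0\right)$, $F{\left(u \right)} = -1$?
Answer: $100$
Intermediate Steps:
$f{\left(N \right)} = -20$
$w = -8$ ($w = \left(3 + 1\right) \left(-2 + 0\right) = 4 \left(-2\right) = -8$)
$S{\left(p \right)} = -5$ ($S{\left(p \right)} = -3 - \left(1 + \frac{p + 0}{p + 0}\right) = -3 - \left(1 + \frac{p}{p}\right) = -3 - 2 = -5$)
$f{\left(6 \right)} S{\left(w \right)} = \left(-20\right) \left(-5\right) = 100$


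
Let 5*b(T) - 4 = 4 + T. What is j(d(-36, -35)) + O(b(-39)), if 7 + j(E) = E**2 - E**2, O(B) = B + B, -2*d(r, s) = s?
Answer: -97/5 ≈ -19.400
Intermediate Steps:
d(r, s) = -s/2
b(T) = 8/5 + T/5 (b(T) = 4/5 + (4 + T)/5 = 4/5 + (4/5 + T/5) = 8/5 + T/5)
O(B) = 2*B
j(E) = -7 (j(E) = -7 + (E**2 - E**2) = -7 + 0 = -7)
j(d(-36, -35)) + O(b(-39)) = -7 + 2*(8/5 + (1/5)*(-39)) = -7 + 2*(8/5 - 39/5) = -7 + 2*(-31/5) = -7 - 62/5 = -97/5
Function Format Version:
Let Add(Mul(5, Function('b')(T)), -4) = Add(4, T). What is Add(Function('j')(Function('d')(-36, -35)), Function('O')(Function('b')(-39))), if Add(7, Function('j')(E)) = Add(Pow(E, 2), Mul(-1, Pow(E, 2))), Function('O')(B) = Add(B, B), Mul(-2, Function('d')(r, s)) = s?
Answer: Rational(-97, 5) ≈ -19.400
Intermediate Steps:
Function('d')(r, s) = Mul(Rational(-1, 2), s)
Function('b')(T) = Add(Rational(8, 5), Mul(Rational(1, 5), T)) (Function('b')(T) = Add(Rational(4, 5), Mul(Rational(1, 5), Add(4, T))) = Add(Rational(4, 5), Add(Rational(4, 5), Mul(Rational(1, 5), T))) = Add(Rational(8, 5), Mul(Rational(1, 5), T)))
Function('O')(B) = Mul(2, B)
Function('j')(E) = -7 (Function('j')(E) = Add(-7, Add(Pow(E, 2), Mul(-1, Pow(E, 2)))) = Add(-7, 0) = -7)
Add(Function('j')(Function('d')(-36, -35)), Function('O')(Function('b')(-39))) = Add(-7, Mul(2, Add(Rational(8, 5), Mul(Rational(1, 5), -39)))) = Add(-7, Mul(2, Add(Rational(8, 5), Rational(-39, 5)))) = Add(-7, Mul(2, Rational(-31, 5))) = Add(-7, Rational(-62, 5)) = Rational(-97, 5)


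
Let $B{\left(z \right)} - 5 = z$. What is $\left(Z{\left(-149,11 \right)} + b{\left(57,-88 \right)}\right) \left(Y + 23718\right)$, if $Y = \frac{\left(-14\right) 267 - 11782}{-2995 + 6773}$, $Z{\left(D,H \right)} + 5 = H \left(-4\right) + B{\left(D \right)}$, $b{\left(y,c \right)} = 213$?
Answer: $\frac{895910840}{1889} \approx 4.7428 \cdot 10^{5}$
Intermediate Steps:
$B{\left(z \right)} = 5 + z$
$Z{\left(D,H \right)} = D - 4 H$ ($Z{\left(D,H \right)} = -5 + \left(H \left(-4\right) + \left(5 + D\right)\right) = -5 - \left(-5 - D + 4 H\right) = -5 + \left(5 + D - 4 H\right) = D - 4 H$)
$Y = - \frac{7760}{1889}$ ($Y = \frac{-3738 - 11782}{3778} = \left(-15520\right) \frac{1}{3778} = - \frac{7760}{1889} \approx -4.108$)
$\left(Z{\left(-149,11 \right)} + b{\left(57,-88 \right)}\right) \left(Y + 23718\right) = \left(\left(-149 - 44\right) + 213\right) \left(- \frac{7760}{1889} + 23718\right) = \left(\left(-149 - 44\right) + 213\right) \frac{44795542}{1889} = \left(-193 + 213\right) \frac{44795542}{1889} = 20 \cdot \frac{44795542}{1889} = \frac{895910840}{1889}$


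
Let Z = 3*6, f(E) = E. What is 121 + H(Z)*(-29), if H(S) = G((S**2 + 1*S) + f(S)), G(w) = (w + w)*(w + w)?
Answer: -15033479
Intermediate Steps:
Z = 18
G(w) = 4*w**2 (G(w) = (2*w)*(2*w) = 4*w**2)
H(S) = 4*(S**2 + 2*S)**2 (H(S) = 4*((S**2 + 1*S) + S)**2 = 4*((S**2 + S) + S)**2 = 4*((S + S**2) + S)**2 = 4*(S**2 + 2*S)**2)
121 + H(Z)*(-29) = 121 + (4*18**2*(2 + 18)**2)*(-29) = 121 + (4*324*20**2)*(-29) = 121 + (4*324*400)*(-29) = 121 + 518400*(-29) = 121 - 15033600 = -15033479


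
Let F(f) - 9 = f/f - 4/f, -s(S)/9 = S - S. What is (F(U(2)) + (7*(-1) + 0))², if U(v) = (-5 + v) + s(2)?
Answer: 169/9 ≈ 18.778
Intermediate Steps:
s(S) = 0 (s(S) = -9*(S - S) = -9*0 = 0)
U(v) = -5 + v (U(v) = (-5 + v) + 0 = -5 + v)
F(f) = 10 - 4/f (F(f) = 9 + (f/f - 4/f) = 9 + (1 - 4/f) = 10 - 4/f)
(F(U(2)) + (7*(-1) + 0))² = ((10 - 4/(-5 + 2)) + (7*(-1) + 0))² = ((10 - 4/(-3)) + (-7 + 0))² = ((10 - 4*(-⅓)) - 7)² = ((10 + 4/3) - 7)² = (34/3 - 7)² = (13/3)² = 169/9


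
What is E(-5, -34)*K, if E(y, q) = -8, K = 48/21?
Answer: -128/7 ≈ -18.286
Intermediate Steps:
K = 16/7 (K = 48*(1/21) = 16/7 ≈ 2.2857)
E(-5, -34)*K = -8*16/7 = -128/7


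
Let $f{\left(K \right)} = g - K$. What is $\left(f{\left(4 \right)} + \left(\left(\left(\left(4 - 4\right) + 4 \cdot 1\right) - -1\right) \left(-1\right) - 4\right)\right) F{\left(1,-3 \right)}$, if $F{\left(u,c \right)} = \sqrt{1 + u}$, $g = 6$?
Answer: $- 7 \sqrt{2} \approx -9.8995$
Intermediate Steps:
$f{\left(K \right)} = 6 - K$
$\left(f{\left(4 \right)} + \left(\left(\left(\left(4 - 4\right) + 4 \cdot 1\right) - -1\right) \left(-1\right) - 4\right)\right) F{\left(1,-3 \right)} = \left(\left(6 - 4\right) + \left(\left(\left(\left(4 - 4\right) + 4 \cdot 1\right) - -1\right) \left(-1\right) - 4\right)\right) \sqrt{1 + 1} = \left(\left(6 - 4\right) + \left(\left(\left(\left(4 - 4\right) + 4\right) + 1\right) \left(-1\right) - 4\right)\right) \sqrt{2} = \left(2 + \left(\left(\left(0 + 4\right) + 1\right) \left(-1\right) - 4\right)\right) \sqrt{2} = \left(2 + \left(\left(4 + 1\right) \left(-1\right) - 4\right)\right) \sqrt{2} = \left(2 + \left(5 \left(-1\right) - 4\right)\right) \sqrt{2} = \left(2 - 9\right) \sqrt{2} = - 7 \sqrt{2}$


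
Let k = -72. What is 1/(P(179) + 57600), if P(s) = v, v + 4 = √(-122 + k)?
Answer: 28798/1658649705 - I*√194/3317299410 ≈ 1.7362e-5 - 4.1987e-9*I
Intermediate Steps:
v = -4 + I*√194 (v = -4 + √(-122 - 72) = -4 + √(-194) = -4 + I*√194 ≈ -4.0 + 13.928*I)
P(s) = -4 + I*√194
1/(P(179) + 57600) = 1/((-4 + I*√194) + 57600) = 1/(57596 + I*√194)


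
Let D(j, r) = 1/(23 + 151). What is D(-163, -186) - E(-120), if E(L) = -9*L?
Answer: -187919/174 ≈ -1080.0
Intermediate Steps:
D(j, r) = 1/174
D(-163, -186) - E(-120) = 1/174 - (-9)*(-120) = 1/174 - 1*1080 = 1/174 - 1080 = -187919/174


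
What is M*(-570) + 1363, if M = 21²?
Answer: -250007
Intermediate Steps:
M = 441
M*(-570) + 1363 = 441*(-570) + 1363 = -251370 + 1363 = -250007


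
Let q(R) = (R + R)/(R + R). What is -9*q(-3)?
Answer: -9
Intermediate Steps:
q(R) = 1 (q(R) = (2*R)/((2*R)) = (2*R)*(1/(2*R)) = 1)
-9*q(-3) = -9*1 = -9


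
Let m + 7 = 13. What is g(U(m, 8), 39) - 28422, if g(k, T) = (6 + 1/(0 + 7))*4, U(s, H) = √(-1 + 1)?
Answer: -198782/7 ≈ -28397.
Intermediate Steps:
m = 6 (m = -7 + 13 = 6)
U(s, H) = 0 (U(s, H) = √0 = 0)
g(k, T) = 172/7 (g(k, T) = (6 + 1/7)*4 = (6 + ⅐)*4 = (43/7)*4 = 172/7)
g(U(m, 8), 39) - 28422 = 172/7 - 28422 = -198782/7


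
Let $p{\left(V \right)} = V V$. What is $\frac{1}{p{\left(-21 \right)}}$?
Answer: $\frac{1}{441} \approx 0.0022676$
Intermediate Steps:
$p{\left(V \right)} = V^{2}$
$\frac{1}{p{\left(-21 \right)}} = \frac{1}{\left(-21\right)^{2}} = \frac{1}{441}$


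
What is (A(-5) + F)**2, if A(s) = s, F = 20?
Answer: 225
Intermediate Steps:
(A(-5) + F)**2 = (-5 + 20)**2 = 15**2 = 225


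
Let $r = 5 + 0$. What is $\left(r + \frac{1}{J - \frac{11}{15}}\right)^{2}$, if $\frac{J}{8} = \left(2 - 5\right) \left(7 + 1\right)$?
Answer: $\frac{208513600}{8357881} \approx 24.948$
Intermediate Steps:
$J = -192$ ($J = 8 \left(2 - 5\right) \left(7 + 1\right) = 8 \left(\left(-3\right) 8\right) = 8 \left(-24\right) = -192$)
$r = 5$
$\left(r + \frac{1}{J - \frac{11}{15}}\right)^{2} = \left(5 + \frac{1}{-192 - \frac{11}{15}}\right)^{2} = \left(5 + \frac{1}{- \frac{2891}{15}}\right)^{2} = \left(5 - \frac{15}{2891}\right)^{2} = \left(\frac{14440}{2891}\right)^{2} = \frac{208513600}{8357881}$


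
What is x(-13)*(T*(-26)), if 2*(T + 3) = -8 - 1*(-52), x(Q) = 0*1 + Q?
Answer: 6422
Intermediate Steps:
x(Q) = Q (x(Q) = 0 + Q = Q)
T = 19 (T = -3 + (-8 - 1*(-52))/2 = -3 + (-8 + 52)/2 = -3 + (½)*44 = -3 + 22 = 19)
x(-13)*(T*(-26)) = -247*(-26) = -13*(-494) = 6422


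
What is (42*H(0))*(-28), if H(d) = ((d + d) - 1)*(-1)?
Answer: -1176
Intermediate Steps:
H(d) = 1 - 2*d (H(d) = (2*d - 1)*(-1) = (-1 + 2*d)*(-1) = 1 - 2*d)
(42*H(0))*(-28) = (42*(1 - 2*0))*(-28) = (42*(1 + 0))*(-28) = (42*1)*(-28) = 42*(-28) = -1176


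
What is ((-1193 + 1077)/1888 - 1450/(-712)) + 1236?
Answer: 52004857/42008 ≈ 1238.0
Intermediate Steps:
((-1193 + 1077)/1888 - 1450/(-712)) + 1236 = (-116*1/1888 - 1450*(-1/712)) + 1236 = (-29/472 + 725/356) + 1236 = 82969/42008 + 1236 = 52004857/42008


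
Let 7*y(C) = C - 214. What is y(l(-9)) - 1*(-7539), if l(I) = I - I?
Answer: 52559/7 ≈ 7508.4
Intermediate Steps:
l(I) = 0
y(C) = -214/7 + C/7 (y(C) = (C - 214)/7 = (-214 + C)/7 = -214/7 + C/7)
y(l(-9)) - 1*(-7539) = (-214/7 + (1/7)*0) - 1*(-7539) = (-214/7 + 0) + 7539 = -214/7 + 7539 = 52559/7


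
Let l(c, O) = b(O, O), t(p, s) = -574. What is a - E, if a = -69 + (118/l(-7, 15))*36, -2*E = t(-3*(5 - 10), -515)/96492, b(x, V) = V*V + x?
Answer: -24751633/482460 ≈ -51.303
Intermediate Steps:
b(x, V) = x + V² (b(x, V) = V² + x = x + V²)
l(c, O) = O + O²
E = 287/96492 (E = -(-287)/96492 = -½*(-287/48246) = 287/96492 ≈ 0.0029743)
a = -513/10 (a = -69 + (118/((15*(1 + 15))))*36 = -69 + (118/((15*16)))*36 = -69 + (118/240)*36 = -69 + (118*(1/240))*36 = -69 + (59/120)*36 = -69 + 177/10 = -513/10 ≈ -51.300)
a - E = -513/10 - 1*287/96492 = -513/10 - 287/96492 = -24751633/482460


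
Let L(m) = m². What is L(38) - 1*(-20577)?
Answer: 22021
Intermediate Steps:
L(38) - 1*(-20577) = 38² - 1*(-20577) = 1444 + 20577 = 22021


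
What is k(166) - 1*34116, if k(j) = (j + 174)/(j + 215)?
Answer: -12997856/381 ≈ -34115.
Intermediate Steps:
k(j) = (174 + j)/(215 + j)
k(166) - 1*34116 = (174 + 166)/(215 + 166) - 1*34116 = 340/381 - 34116 = -12997856/381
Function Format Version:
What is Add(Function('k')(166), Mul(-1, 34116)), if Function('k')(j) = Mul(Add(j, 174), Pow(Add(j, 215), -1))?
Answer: Rational(-12997856, 381) ≈ -34115.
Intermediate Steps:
Function('k')(j) = Mul(Pow(Add(215, j), -1), Add(174, j)) (Function('k')(j) = Mul(Add(174, j), Pow(Add(215, j), -1)) = Mul(Pow(Add(215, j), -1), Add(174, j)))
Add(Function('k')(166), Mul(-1, 34116)) = Add(Mul(Pow(Add(215, 166), -1), Add(174, 166)), Mul(-1, 34116)) = Add(Mul(Pow(381, -1), 340), -34116) = Add(Mul(Rational(1, 381), 340), -34116) = Add(Rational(340, 381), -34116) = Rational(-12997856, 381)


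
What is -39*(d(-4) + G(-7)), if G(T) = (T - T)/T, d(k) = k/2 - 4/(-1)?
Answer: -78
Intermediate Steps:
d(k) = 4 + k/2 (d(k) = k*(½) - 4*(-1) = k/2 + 4 = 4 + k/2)
G(T) = 0 (G(T) = 0/T = 0)
-39*(d(-4) + G(-7)) = -39*((4 + (½)*(-4)) + 0) = -39*((4 - 2) + 0) = -39*(2 + 0) = -39*2 = -78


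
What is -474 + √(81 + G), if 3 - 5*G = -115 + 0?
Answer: -474 + √2615/5 ≈ -463.77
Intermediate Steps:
G = 118/5 (G = ⅗ - (-115 + 0)/5 = ⅗ - ⅕*(-115) = ⅗ + 23 = 118/5 ≈ 23.600)
-474 + √(81 + G) = -474 + √(81 + 118/5) = -474 + √(523/5) = -474 + √2615/5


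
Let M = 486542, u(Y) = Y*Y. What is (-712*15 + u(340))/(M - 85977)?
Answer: 20984/80113 ≈ 0.26193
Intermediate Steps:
u(Y) = Y**2
(-712*15 + u(340))/(M - 85977) = (-712*15 + 340**2)/(486542 - 85977) = (-10680 + 115600)/400565 = 104920*(1/400565) = 20984/80113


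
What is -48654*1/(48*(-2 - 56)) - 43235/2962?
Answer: 1978909/687184 ≈ 2.8797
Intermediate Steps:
-48654*1/(48*(-2 - 56)) - 43235/2962 = -48654/((-58*48)) - 43235*1/2962 = -48654/(-2784) - 43235/2962 = -48654*(-1/2784) - 43235/2962 = 8109/464 - 43235/2962 = 1978909/687184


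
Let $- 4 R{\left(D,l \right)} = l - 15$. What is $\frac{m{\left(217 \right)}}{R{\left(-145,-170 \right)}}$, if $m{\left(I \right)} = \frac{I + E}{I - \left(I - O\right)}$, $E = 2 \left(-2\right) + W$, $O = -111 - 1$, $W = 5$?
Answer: $- \frac{109}{2590} \approx -0.042085$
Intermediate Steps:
$R{\left(D,l \right)} = \frac{15}{4} - \frac{l}{4}$ ($R{\left(D,l \right)} = - \frac{l - 15}{4} = - \frac{-15 + l}{4} = \frac{15}{4} - \frac{l}{4}$)
$O = -112$ ($O = -111 - 1 = -112$)
$E = 1$ ($E = 2 \left(-2\right) + 5 = -4 + 5 = 1$)
$m{\left(I \right)} = - \frac{1}{112} - \frac{I}{112}$ ($m{\left(I \right)} = \frac{I + 1}{I - \left(112 + I\right)} = \frac{1 + I}{-112} = \left(1 + I\right) \left(- \frac{1}{112}\right) = - \frac{1}{112} - \frac{I}{112}$)
$\frac{m{\left(217 \right)}}{R{\left(-145,-170 \right)}} = \frac{- \frac{1}{112} - \frac{31}{16}}{\frac{15}{4} - - \frac{85}{2}} = \frac{- \frac{1}{112} - \frac{31}{16}}{\frac{15}{4} + \frac{85}{2}} = - \frac{109}{56 \cdot \frac{185}{4}} = \left(- \frac{109}{56}\right) \frac{4}{185} = - \frac{109}{2590}$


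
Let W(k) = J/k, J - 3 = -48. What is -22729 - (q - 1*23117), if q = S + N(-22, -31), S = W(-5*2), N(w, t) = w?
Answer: 811/2 ≈ 405.50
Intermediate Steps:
J = -45 (J = 3 - 48 = -45)
W(k) = -45/k
S = 9/2 (S = -45/((-5*2)) = -45/(-10) = -45*(-⅒) = 9/2 ≈ 4.5000)
q = -35/2 (q = 9/2 - 22 = -35/2 ≈ -17.500)
-22729 - (q - 1*23117) = -22729 - (-35/2 - 1*23117) = -22729 - (-35/2 - 23117) = -22729 - 1*(-46269/2) = -22729 + 46269/2 = 811/2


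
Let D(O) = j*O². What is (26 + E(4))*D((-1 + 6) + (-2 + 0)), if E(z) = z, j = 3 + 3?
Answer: 1620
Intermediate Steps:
j = 6
D(O) = 6*O²
(26 + E(4))*D((-1 + 6) + (-2 + 0)) = (26 + 4)*(6*((-1 + 6) + (-2 + 0))²) = 30*(6*(5 - 2)²) = 30*(6*3²) = 30*(6*9) = 30*54 = 1620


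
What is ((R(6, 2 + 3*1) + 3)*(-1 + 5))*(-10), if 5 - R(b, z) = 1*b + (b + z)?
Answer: 360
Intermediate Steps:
R(b, z) = 5 - z - 2*b (R(b, z) = 5 - (1*b + (b + z)) = 5 - (b + (b + z)) = 5 - (z + 2*b) = 5 + (-z - 2*b) = 5 - z - 2*b)
((R(6, 2 + 3*1) + 3)*(-1 + 5))*(-10) = (((5 - (2 + 3*1) - 2*6) + 3)*(-1 + 5))*(-10) = (((5 - (2 + 3) - 12) + 3)*4)*(-10) = (((5 - 1*5 - 12) + 3)*4)*(-10) = (((5 - 5 - 12) + 3)*4)*(-10) = ((-12 + 3)*4)*(-10) = -9*4*(-10) = -36*(-10) = 360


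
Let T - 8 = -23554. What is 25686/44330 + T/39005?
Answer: -838235/34581833 ≈ -0.024239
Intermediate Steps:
T = -23546 (T = 8 - 23554 = -23546)
25686/44330 + T/39005 = 25686/44330 - 23546/39005 = 25686*(1/44330) - 23546*1/39005 = 12843/22165 - 23546/39005 = -838235/34581833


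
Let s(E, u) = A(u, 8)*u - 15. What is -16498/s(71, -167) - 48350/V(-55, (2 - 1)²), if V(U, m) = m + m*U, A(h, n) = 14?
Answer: 57329221/63531 ≈ 902.38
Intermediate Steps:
V(U, m) = m + U*m
s(E, u) = -15 + 14*u (s(E, u) = 14*u - 15 = -15 + 14*u)
-16498/s(71, -167) - 48350/V(-55, (2 - 1)²) = -16498/(-15 + 14*(-167)) - 48350*1/((1 - 55)*(2 - 1)²) = -16498/(-15 - 2338) - 48350/(1²*(-54)) = -16498/(-2353) - 48350/(1*(-54)) = -16498*(-1/2353) - 48350/(-54) = 16498/2353 - 48350*(-1/54) = 16498/2353 + 24175/27 = 57329221/63531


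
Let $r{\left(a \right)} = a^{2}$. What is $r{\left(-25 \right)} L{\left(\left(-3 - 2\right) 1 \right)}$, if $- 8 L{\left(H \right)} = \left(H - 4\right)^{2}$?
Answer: $- \frac{50625}{8} \approx -6328.1$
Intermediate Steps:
$L{\left(H \right)} = - \frac{\left(-4 + H\right)^{2}}{8}$ ($L{\left(H \right)} = - \frac{\left(H - 4\right)^{2}}{8} = - \frac{\left(-4 + H\right)^{2}}{8}$)
$r{\left(-25 \right)} L{\left(\left(-3 - 2\right) 1 \right)} = \left(-25\right)^{2} \left(- \frac{\left(-4 + \left(-3 - 2\right) 1\right)^{2}}{8}\right) = 625 \left(- \frac{\left(-4 - 5\right)^{2}}{8}\right) = 625 \left(- \frac{\left(-9\right)^{2}}{8}\right) = 625 \left(\left(- \frac{1}{8}\right) 81\right) = 625 \left(- \frac{81}{8}\right) = - \frac{50625}{8}$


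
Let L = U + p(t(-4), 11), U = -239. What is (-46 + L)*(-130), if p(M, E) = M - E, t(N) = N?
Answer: 39000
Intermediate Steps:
L = -254 (L = -239 + (-4 - 1*11) = -239 + (-4 - 11) = -239 - 15 = -254)
(-46 + L)*(-130) = (-46 - 254)*(-130) = -300*(-130) = 39000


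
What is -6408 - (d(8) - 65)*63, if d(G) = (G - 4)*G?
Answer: -4329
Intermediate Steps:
d(G) = G*(-4 + G) (d(G) = (-4 + G)*G = G*(-4 + G))
-6408 - (d(8) - 65)*63 = -6408 - (8*(-4 + 8) - 65)*63 = -6408 - (8*4 - 65)*63 = -6408 - (32 - 65)*63 = -6408 - (-33)*63 = -6408 - 1*(-2079) = -6408 + 2079 = -4329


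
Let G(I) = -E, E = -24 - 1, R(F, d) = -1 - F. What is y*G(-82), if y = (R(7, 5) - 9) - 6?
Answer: -575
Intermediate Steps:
E = -25
G(I) = 25 (G(I) = -1*(-25) = 25)
y = -23 (y = ((-1 - 1*7) - 9) - 6 = ((-1 - 7) - 9) - 6 = (-8 - 9) - 6 = -17 - 6 = -23)
y*G(-82) = -23*25 = -575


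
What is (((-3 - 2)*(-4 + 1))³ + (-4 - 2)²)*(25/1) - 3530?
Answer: 81745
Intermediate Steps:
(((-3 - 2)*(-4 + 1))³ + (-4 - 2)²)*(25/1) - 3530 = ((-5*(-3))³ + (-6)²)*(25*1) - 3530 = (15³ + 36)*25 - 3530 = (3375 + 36)*25 - 3530 = 3411*25 - 3530 = 85275 - 3530 = 81745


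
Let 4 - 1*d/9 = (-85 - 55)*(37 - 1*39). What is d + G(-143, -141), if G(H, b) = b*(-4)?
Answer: -1920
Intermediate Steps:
G(H, b) = -4*b
d = -2484 (d = 36 - 9*(-85 - 55)*(37 - 1*39) = 36 - (-1260)*(37 - 39) = 36 - (-1260)*(-2) = 36 - 9*280 = 36 - 2520 = -2484)
d + G(-143, -141) = -2484 - 4*(-141) = -2484 + 564 = -1920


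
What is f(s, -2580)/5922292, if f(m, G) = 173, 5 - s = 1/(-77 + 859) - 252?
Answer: 173/5922292 ≈ 2.9212e-5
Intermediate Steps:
s = 200973/782 (s = 5 - (1/(-77 + 859) - 252) = 5 - (1/782 - 252) = 5 - 1*(-197063/782) = 5 + 197063/782 = 200973/782 ≈ 257.00)
f(s, -2580)/5922292 = 173/5922292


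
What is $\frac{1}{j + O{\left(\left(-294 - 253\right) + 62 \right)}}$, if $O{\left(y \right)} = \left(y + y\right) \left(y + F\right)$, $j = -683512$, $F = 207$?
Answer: $- \frac{1}{413852} \approx -2.4163 \cdot 10^{-6}$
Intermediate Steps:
$O{\left(y \right)} = 2 y \left(207 + y\right)$ ($O{\left(y \right)} = \left(y + y\right) \left(y + 207\right) = 2 y \left(207 + y\right)$)
$\frac{1}{j + O{\left(\left(-294 - 253\right) + 62 \right)}} = \frac{1}{-683512 + 2 \left(\left(-294 - 253\right) + 62\right) \left(207 + \left(\left(-294 - 253\right) + 62\right)\right)} = \frac{1}{-683512 + 2 \left(-547 + 62\right) \left(207 + \left(-547 + 62\right)\right)} = \frac{1}{-683512 + 2 \left(-485\right) \left(207 - 485\right)} = \frac{1}{-683512 + 2 \left(-485\right) \left(-278\right)} = \frac{1}{-683512 + 269660} = \frac{1}{-413852} = - \frac{1}{413852}$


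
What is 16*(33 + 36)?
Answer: 1104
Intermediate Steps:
16*(33 + 36) = 16*69 = 1104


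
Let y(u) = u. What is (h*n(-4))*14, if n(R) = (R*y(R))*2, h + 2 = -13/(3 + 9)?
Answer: -4144/3 ≈ -1381.3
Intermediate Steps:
h = -37/12 (h = -2 - 13/(3 + 9) = -2 - 13/12 = -37/12 ≈ -3.0833)
n(R) = 2*R**2 (n(R) = (R*R)*2 = R**2*2 = 2*R**2)
(h*n(-4))*14 = -37*(-4)**2/6*14 = -37*16/6*14 = -37/12*32*14 = -296/3*14 = -4144/3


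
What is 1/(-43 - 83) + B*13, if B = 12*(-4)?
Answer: -78625/126 ≈ -624.01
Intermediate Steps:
B = -48
1/(-43 - 83) + B*13 = 1/(-43 - 83) - 48*13 = 1/(-126) - 624 = -1/126 - 624 = -78625/126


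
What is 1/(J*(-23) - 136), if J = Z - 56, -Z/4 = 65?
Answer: 1/7132 ≈ 0.00014021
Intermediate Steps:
Z = -260 (Z = -4*65 = -260)
J = -316 (J = -260 - 56 = -316)
1/(J*(-23) - 136) = 1/(-316*(-23) - 136) = 1/(7268 - 136) = 1/7132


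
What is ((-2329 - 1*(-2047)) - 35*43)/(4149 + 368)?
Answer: -1787/4517 ≈ -0.39562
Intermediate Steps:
((-2329 - 1*(-2047)) - 35*43)/(4149 + 368) = ((-2329 + 2047) - 1505)/4517 = (-282 - 1505)*(1/4517) = -1787*1/4517 = -1787/4517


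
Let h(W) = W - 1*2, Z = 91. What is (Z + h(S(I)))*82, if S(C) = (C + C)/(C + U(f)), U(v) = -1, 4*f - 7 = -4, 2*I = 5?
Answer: 22714/3 ≈ 7571.3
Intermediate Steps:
I = 5/2 (I = (½)*5 = 5/2 ≈ 2.5000)
f = ¾ (f = 7/4 + (¼)*(-4) = 7/4 - 1 = ¾ ≈ 0.75000)
S(C) = 2*C/(-1 + C) (S(C) = (C + C)/(C - 1) = (2*C)/(-1 + C) = 2*C/(-1 + C))
h(W) = -2 + W (h(W) = W - 2 = -2 + W)
(Z + h(S(I)))*82 = (91 + (-2 + 2*(5/2)/(-1 + 5/2)))*82 = (91 + (-2 + 2*(5/2)/(3/2)))*82 = (91 + (-2 + 2*(5/2)*(⅔)))*82 = (91 + (-2 + 10/3))*82 = (91 + 4/3)*82 = (277/3)*82 = 22714/3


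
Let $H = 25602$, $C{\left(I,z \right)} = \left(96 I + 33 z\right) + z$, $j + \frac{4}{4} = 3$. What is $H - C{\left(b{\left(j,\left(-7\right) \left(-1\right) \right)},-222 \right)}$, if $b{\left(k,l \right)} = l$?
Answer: $32478$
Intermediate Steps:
$j = 2$ ($j = -1 + 3 = 2$)
$C{\left(I,z \right)} = 34 z + 96 I$ ($C{\left(I,z \right)} = \left(33 z + 96 I\right) + z = 34 z + 96 I$)
$H - C{\left(b{\left(j,\left(-7\right) \left(-1\right) \right)},-222 \right)} = 25602 - \left(34 \left(-222\right) + 96 \left(\left(-7\right) \left(-1\right)\right)\right) = 25602 - \left(-7548 + 96 \cdot 7\right) = 25602 - \left(-7548 + 672\right) = 25602 - -6876 = 25602 + 6876 = 32478$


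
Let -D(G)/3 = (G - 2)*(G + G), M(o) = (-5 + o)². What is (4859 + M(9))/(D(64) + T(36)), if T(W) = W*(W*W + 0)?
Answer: 1625/7616 ≈ 0.21337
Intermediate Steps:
T(W) = W³ (T(W) = W*(W² + 0) = W*W² = W³)
D(G) = -6*G*(-2 + G) (D(G) = -3*(G - 2)*(G + G) = -3*(-2 + G)*2*G = -6*G*(-2 + G))
(4859 + M(9))/(D(64) + T(36)) = (4859 + (-5 + 9)²)/(6*64*(2 - 1*64) + 36³) = (4859 + 4²)/(6*64*(2 - 64) + 46656) = (4859 + 16)/(6*64*(-62) + 46656) = 4875/(-23808 + 46656) = 4875/22848 = 4875*(1/22848) = 1625/7616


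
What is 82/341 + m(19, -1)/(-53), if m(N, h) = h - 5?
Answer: 6392/18073 ≈ 0.35368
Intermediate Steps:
m(N, h) = -5 + h
82/341 + m(19, -1)/(-53) = 82/341 + (-5 - 1)/(-53) = 82*(1/341) - 6*(-1/53) = 82/341 + 6/53 = 6392/18073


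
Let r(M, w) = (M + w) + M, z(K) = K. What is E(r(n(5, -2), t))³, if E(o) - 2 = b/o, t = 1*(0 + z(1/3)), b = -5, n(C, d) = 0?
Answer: -2197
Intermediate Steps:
t = ⅓ (t = 1*(0 + 1/3) = 1*(0 + ⅓) = 1*(⅓) = ⅓ ≈ 0.33333)
r(M, w) = w + 2*M
E(o) = 2 - 5/o
E(r(n(5, -2), t))³ = (2 - 5/(⅓ + 2*0))³ = (2 - 5/(⅓ + 0))³ = (2 - 5/⅓)³ = (2 - 5*3)³ = (2 - 15)³ = (-13)³ = -2197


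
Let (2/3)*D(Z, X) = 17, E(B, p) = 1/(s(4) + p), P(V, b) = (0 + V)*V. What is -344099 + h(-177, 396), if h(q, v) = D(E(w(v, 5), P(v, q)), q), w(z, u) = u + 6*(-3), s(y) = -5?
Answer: -688147/2 ≈ -3.4407e+5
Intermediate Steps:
P(V, b) = V**2 (P(V, b) = V*V = V**2)
w(z, u) = -18 + u (w(z, u) = u - 18 = -18 + u)
E(B, p) = 1/(-5 + p)
D(Z, X) = 51/2 (D(Z, X) = (3/2)*17 = 51/2)
h(q, v) = 51/2
-344099 + h(-177, 396) = -344099 + 51/2 = -688147/2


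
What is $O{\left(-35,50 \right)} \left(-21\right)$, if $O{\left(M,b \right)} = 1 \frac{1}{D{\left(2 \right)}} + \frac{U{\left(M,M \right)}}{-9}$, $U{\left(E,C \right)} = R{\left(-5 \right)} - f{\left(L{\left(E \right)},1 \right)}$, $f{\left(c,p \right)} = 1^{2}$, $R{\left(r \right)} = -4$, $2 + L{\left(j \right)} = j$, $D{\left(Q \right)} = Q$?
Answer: $- \frac{133}{6} \approx -22.167$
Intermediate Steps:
$L{\left(j \right)} = -2 + j$
$f{\left(c,p \right)} = 1$
$U{\left(E,C \right)} = -5$ ($U{\left(E,C \right)} = -4 - 1 = -5$)
$O{\left(M,b \right)} = \frac{19}{18}$ ($O{\left(M,b \right)} = 1 \cdot \frac{1}{2} - \frac{5}{-9} = 1 \cdot \frac{1}{2} - - \frac{5}{9} = \frac{1}{2} + \frac{5}{9} = \frac{19}{18}$)
$O{\left(-35,50 \right)} \left(-21\right) = \frac{19}{18} \left(-21\right) = - \frac{133}{6}$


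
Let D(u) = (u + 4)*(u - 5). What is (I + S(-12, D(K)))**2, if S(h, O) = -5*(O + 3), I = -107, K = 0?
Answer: 484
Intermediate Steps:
D(u) = (-5 + u)*(4 + u) (D(u) = (4 + u)*(-5 + u) = (-5 + u)*(4 + u))
S(h, O) = -15 - 5*O (S(h, O) = -5*(3 + O) = -15 - 5*O)
(I + S(-12, D(K)))**2 = (-107 + (-15 - 5*(-20 + 0**2 - 1*0)))**2 = (-107 + (-15 - 5*(-20 + 0 + 0)))**2 = (-107 + (-15 - 5*(-20)))**2 = (-107 + (-15 + 100))**2 = (-107 + 85)**2 = (-22)**2 = 484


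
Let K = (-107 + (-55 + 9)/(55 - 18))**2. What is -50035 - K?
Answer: -84537940/1369 ≈ -61752.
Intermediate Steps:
K = 16040025/1369 (K = (-107 - 46/37)**2 = (-4005/37)**2 = 16040025/1369 ≈ 11717.)
-50035 - K = -50035 - 1*16040025/1369 = -50035 - 16040025/1369 = -84537940/1369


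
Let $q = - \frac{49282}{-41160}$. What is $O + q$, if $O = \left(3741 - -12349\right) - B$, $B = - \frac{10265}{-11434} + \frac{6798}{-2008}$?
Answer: $\frac{118818151096733}{7382905215} \approx 16094.0$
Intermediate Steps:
$B = - \frac{14279053}{5739868}$ ($B = \left(-10265\right) \left(- \frac{1}{11434}\right) + 6798 \left(- \frac{1}{2008}\right) = \frac{10265}{11434} - \frac{3399}{1004} = - \frac{14279053}{5739868} \approx -2.4877$)
$q = \frac{24641}{20580}$ ($q = \left(-49282\right) \left(- \frac{1}{41160}\right) = \frac{24641}{20580} \approx 1.1973$)
$O = \frac{92368755173}{5739868}$ ($O = \left(3741 - -12349\right) - - \frac{14279053}{5739868} = \left(3741 + 12349\right) + \frac{14279053}{5739868} = 16090 + \frac{14279053}{5739868} = \frac{92368755173}{5739868} \approx 16092.0$)
$O + q = \frac{92368755173}{5739868} + \frac{24641}{20580} = \frac{118818151096733}{7382905215}$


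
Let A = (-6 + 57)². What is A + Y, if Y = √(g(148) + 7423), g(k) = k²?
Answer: 2601 + √29327 ≈ 2772.3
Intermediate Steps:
A = 2601 (A = 51² = 2601)
Y = √29327 (Y = √(148² + 7423) = √(21904 + 7423) = √29327 ≈ 171.25)
A + Y = 2601 + √29327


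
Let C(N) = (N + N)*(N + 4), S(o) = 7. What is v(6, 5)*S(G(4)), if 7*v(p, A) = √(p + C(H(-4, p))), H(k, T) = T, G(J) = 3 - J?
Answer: 3*√14 ≈ 11.225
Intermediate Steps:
C(N) = 2*N*(4 + N) (C(N) = (2*N)*(4 + N) = 2*N*(4 + N))
v(p, A) = √(p + 2*p*(4 + p))/7
v(6, 5)*S(G(4)) = (√(6*(9 + 2*6))/7)*7 = (√(6*(9 + 12))/7)*7 = (√(6*21)/7)*7 = (√126/7)*7 = ((3*√14)/7)*7 = (3*√14/7)*7 = 3*√14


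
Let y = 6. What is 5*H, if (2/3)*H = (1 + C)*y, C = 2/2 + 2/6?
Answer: 105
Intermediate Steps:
C = 4/3 (C = 2*(½) + 2*(⅙) = 1 + ⅓ = 4/3 ≈ 1.3333)
H = 21 (H = 3*((1 + 4/3)*6)/2 = 3*((7/3)*6)/2 = (3/2)*14 = 21)
5*H = 5*21 = 105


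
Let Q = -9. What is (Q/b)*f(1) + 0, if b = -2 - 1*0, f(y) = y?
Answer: 9/2 ≈ 4.5000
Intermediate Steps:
b = -2 (b = -2 + 0 = -2)
(Q/b)*f(1) + 0 = -9/(-2)*1 + 0 = -9*(-½)*1 + 0 = (9/2)*1 + 0 = 9/2 + 0 = 9/2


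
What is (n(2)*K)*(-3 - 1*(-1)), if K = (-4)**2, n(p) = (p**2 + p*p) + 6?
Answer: -448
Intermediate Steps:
n(p) = 6 + 2*p**2 (n(p) = (p**2 + p**2) + 6 = 2*p**2 + 6 = 6 + 2*p**2)
K = 16
(n(2)*K)*(-3 - 1*(-1)) = ((6 + 2*2**2)*16)*(-3 - 1*(-1)) = ((6 + 2*4)*16)*(-3 + 1) = ((6 + 8)*16)*(-2) = (14*16)*(-2) = 224*(-2) = -448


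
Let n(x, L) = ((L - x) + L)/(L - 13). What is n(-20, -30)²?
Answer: 1600/1849 ≈ 0.86533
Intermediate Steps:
n(x, L) = (-x + 2*L)/(-13 + L)
n(-20, -30)² = ((-1*(-20) + 2*(-30))/(-13 - 30))² = ((20 - 60)/(-43))² = (-1/43*(-40))² = (40/43)² = 1600/1849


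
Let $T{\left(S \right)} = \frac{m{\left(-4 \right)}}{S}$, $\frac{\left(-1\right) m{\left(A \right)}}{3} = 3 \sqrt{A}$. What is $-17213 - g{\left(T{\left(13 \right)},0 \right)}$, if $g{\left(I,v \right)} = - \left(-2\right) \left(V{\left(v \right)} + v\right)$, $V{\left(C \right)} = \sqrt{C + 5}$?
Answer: $-17213 - 2 \sqrt{5} \approx -17217.0$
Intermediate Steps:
$m{\left(A \right)} = - 9 \sqrt{A}$ ($m{\left(A \right)} = - 3 \cdot 3 \sqrt{A} = - 9 \sqrt{A}$)
$T{\left(S \right)} = - \frac{18 i}{S}$ ($T{\left(S \right)} = \frac{\left(-9\right) \sqrt{-4}}{S} = \frac{\left(-9\right) 2 i}{S} = \frac{\left(-18\right) i}{S} = - \frac{18 i}{S}$)
$V{\left(C \right)} = \sqrt{5 + C}$
$g{\left(I,v \right)} = 2 v + 2 \sqrt{5 + v}$ ($g{\left(I,v \right)} = - \left(-2\right) \left(\sqrt{5 + v} + v\right) = - \left(-2\right) \left(v + \sqrt{5 + v}\right) = - (- 2 v - 2 \sqrt{5 + v}) = 2 v + 2 \sqrt{5 + v}$)
$-17213 - g{\left(T{\left(13 \right)},0 \right)} = -17213 - \left(2 \cdot 0 + 2 \sqrt{5 + 0}\right) = -17213 - \left(0 + 2 \sqrt{5}\right) = -17213 - 2 \sqrt{5}$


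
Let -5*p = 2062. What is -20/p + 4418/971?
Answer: 4603508/1001101 ≈ 4.5984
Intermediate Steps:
p = -2062/5 (p = -⅕*2062 = -2062/5 ≈ -412.40)
-20/p + 4418/971 = -20/(-2062/5) + 4418/971 = -20*(-5/2062) + 4418*(1/971) = 50/1031 + 4418/971 = 4603508/1001101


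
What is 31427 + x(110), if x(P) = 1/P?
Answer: 3456971/110 ≈ 31427.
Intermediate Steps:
31427 + x(110) = 31427 + 1/110 = 3456971/110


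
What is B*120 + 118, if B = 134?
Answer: 16198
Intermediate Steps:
B*120 + 118 = 134*120 + 118 = 16080 + 118 = 16198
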